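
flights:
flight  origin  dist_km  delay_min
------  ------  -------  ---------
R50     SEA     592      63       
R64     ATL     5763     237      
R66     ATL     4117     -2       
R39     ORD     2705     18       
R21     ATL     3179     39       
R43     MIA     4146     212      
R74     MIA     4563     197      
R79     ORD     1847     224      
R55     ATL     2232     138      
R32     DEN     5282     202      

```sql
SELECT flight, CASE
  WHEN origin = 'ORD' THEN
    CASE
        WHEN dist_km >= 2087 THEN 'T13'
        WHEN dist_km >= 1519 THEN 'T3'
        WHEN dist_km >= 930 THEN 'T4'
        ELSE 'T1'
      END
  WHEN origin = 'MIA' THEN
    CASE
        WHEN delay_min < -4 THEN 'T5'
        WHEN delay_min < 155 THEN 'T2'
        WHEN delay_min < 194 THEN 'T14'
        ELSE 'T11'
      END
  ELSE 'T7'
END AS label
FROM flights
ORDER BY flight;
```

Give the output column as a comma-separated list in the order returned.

flight=R21: origin='ATL' → outer ELSE → T7
flight=R32: origin='DEN' → outer ELSE → T7
flight=R39: origin='ORD' → inner[dist_km >= 2087] → T13
flight=R43: origin='MIA' → inner[ELSE] → T11
flight=R50: origin='SEA' → outer ELSE → T7
flight=R55: origin='ATL' → outer ELSE → T7
flight=R64: origin='ATL' → outer ELSE → T7
flight=R66: origin='ATL' → outer ELSE → T7
flight=R74: origin='MIA' → inner[ELSE] → T11
flight=R79: origin='ORD' → inner[dist_km >= 1519] → T3

T7, T7, T13, T11, T7, T7, T7, T7, T11, T3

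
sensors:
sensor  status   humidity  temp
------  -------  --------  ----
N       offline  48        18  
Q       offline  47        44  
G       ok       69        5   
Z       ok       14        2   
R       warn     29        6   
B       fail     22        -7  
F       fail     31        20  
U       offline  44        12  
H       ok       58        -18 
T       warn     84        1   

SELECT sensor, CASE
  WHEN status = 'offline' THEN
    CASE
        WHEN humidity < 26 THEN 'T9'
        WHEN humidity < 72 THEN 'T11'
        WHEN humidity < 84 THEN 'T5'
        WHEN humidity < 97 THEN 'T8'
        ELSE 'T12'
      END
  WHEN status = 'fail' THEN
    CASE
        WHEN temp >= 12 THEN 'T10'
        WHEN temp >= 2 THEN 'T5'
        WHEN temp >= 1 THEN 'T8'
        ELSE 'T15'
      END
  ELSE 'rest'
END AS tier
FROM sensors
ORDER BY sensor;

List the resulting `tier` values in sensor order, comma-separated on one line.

sensor=B: status='fail' → inner[ELSE] → T15
sensor=F: status='fail' → inner[temp >= 12] → T10
sensor=G: status='ok' → outer ELSE → rest
sensor=H: status='ok' → outer ELSE → rest
sensor=N: status='offline' → inner[humidity < 72] → T11
sensor=Q: status='offline' → inner[humidity < 72] → T11
sensor=R: status='warn' → outer ELSE → rest
sensor=T: status='warn' → outer ELSE → rest
sensor=U: status='offline' → inner[humidity < 72] → T11
sensor=Z: status='ok' → outer ELSE → rest

T15, T10, rest, rest, T11, T11, rest, rest, T11, rest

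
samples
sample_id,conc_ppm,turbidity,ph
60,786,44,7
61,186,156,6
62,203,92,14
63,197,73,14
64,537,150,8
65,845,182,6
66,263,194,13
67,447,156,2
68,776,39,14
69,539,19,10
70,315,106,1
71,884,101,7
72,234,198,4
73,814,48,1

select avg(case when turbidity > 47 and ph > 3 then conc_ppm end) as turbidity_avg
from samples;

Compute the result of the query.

sample_id=60: ✗
sample_id=61: ✓ → 186
sample_id=62: ✓ → 203
sample_id=63: ✓ → 197
sample_id=64: ✓ → 537
sample_id=65: ✓ → 845
sample_id=66: ✓ → 263
sample_id=67: ✗
sample_id=68: ✗
sample_id=69: ✗
sample_id=70: ✗
sample_id=71: ✓ → 884
sample_id=72: ✓ → 234
sample_id=73: ✗
turbidity_avg = (186 + 203 + 197 + 537 + 845 + 263 + 884 + 234) / 8 = 418.625

418.625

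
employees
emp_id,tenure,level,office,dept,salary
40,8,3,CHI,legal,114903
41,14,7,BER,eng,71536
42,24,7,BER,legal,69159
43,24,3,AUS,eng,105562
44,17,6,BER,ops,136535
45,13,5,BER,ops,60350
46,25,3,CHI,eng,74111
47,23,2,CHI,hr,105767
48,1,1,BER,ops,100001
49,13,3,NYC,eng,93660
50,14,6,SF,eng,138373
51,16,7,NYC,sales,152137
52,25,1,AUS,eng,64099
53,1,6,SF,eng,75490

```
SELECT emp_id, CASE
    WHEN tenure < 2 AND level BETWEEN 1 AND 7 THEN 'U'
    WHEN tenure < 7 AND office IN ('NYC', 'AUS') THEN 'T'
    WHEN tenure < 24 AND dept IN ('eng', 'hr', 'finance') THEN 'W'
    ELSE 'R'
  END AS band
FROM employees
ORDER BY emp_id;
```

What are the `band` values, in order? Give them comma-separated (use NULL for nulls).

emp_id=40: ELSE → R
emp_id=41: tenure < 24 AND dept IN ('eng', 'hr', 'finance') → W
emp_id=42: ELSE → R
emp_id=43: ELSE → R
emp_id=44: ELSE → R
emp_id=45: ELSE → R
emp_id=46: ELSE → R
emp_id=47: tenure < 24 AND dept IN ('eng', 'hr', 'finance') → W
emp_id=48: tenure < 2 AND level BETWEEN 1 AND 7 → U
emp_id=49: tenure < 24 AND dept IN ('eng', 'hr', 'finance') → W
emp_id=50: tenure < 24 AND dept IN ('eng', 'hr', 'finance') → W
emp_id=51: ELSE → R
emp_id=52: ELSE → R
emp_id=53: tenure < 2 AND level BETWEEN 1 AND 7 → U

R, W, R, R, R, R, R, W, U, W, W, R, R, U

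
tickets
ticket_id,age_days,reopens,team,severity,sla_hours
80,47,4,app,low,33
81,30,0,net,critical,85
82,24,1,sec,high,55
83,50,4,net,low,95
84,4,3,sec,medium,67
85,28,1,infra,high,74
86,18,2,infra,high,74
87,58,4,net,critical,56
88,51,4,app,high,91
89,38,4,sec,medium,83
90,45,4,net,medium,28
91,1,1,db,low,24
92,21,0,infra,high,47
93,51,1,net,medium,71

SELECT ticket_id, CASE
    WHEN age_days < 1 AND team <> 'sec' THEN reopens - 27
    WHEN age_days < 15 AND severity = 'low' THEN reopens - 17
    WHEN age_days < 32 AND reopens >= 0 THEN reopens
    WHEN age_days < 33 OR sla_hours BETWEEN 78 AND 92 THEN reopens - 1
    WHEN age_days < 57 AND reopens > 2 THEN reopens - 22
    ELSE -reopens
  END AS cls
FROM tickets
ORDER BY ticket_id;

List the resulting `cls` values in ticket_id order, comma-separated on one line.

-18, 0, 1, -18, 3, 1, 2, -4, 3, 3, -18, -16, 0, -1

ticket_id=80: age_days < 57 AND reopens > 2 → -18
ticket_id=81: age_days < 32 AND reopens >= 0 → 0
ticket_id=82: age_days < 32 AND reopens >= 0 → 1
ticket_id=83: age_days < 57 AND reopens > 2 → -18
ticket_id=84: age_days < 32 AND reopens >= 0 → 3
ticket_id=85: age_days < 32 AND reopens >= 0 → 1
ticket_id=86: age_days < 32 AND reopens >= 0 → 2
ticket_id=87: ELSE → -4
ticket_id=88: age_days < 33 OR sla_hours BETWEEN 78 AND 92 → 3
ticket_id=89: age_days < 33 OR sla_hours BETWEEN 78 AND 92 → 3
ticket_id=90: age_days < 57 AND reopens > 2 → -18
ticket_id=91: age_days < 15 AND severity = 'low' → -16
ticket_id=92: age_days < 32 AND reopens >= 0 → 0
ticket_id=93: ELSE → -1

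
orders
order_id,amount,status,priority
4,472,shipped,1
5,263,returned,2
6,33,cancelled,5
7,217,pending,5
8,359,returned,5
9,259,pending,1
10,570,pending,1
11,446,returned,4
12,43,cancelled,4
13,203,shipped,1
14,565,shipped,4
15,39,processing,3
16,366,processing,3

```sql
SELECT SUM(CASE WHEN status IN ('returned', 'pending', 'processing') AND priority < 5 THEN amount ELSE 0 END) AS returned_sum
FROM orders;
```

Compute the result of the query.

order_id=4: ✗
order_id=5: ✓ → 263
order_id=6: ✗
order_id=7: ✗
order_id=8: ✗
order_id=9: ✓ → 259
order_id=10: ✓ → 570
order_id=11: ✓ → 446
order_id=12: ✗
order_id=13: ✗
order_id=14: ✗
order_id=15: ✓ → 39
order_id=16: ✓ → 366
returned_sum = 263 + 259 + 570 + 446 + 39 + 366 = 1943

1943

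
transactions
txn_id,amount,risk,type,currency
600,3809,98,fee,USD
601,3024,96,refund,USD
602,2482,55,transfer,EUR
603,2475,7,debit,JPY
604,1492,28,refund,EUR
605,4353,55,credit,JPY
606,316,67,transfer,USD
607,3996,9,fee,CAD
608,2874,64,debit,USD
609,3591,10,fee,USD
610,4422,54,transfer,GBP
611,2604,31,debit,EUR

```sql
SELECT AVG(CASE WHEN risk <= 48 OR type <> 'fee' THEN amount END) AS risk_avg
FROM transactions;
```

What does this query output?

txn_id=600: ✗
txn_id=601: ✓ → 3024
txn_id=602: ✓ → 2482
txn_id=603: ✓ → 2475
txn_id=604: ✓ → 1492
txn_id=605: ✓ → 4353
txn_id=606: ✓ → 316
txn_id=607: ✓ → 3996
txn_id=608: ✓ → 2874
txn_id=609: ✓ → 3591
txn_id=610: ✓ → 4422
txn_id=611: ✓ → 2604
risk_avg = (3024 + 2482 + 2475 + 1492 + 4353 + 316 + 3996 + 2874 + 3591 + 4422 + 2604) / 11 = 2875.3636363636

2875.3636363636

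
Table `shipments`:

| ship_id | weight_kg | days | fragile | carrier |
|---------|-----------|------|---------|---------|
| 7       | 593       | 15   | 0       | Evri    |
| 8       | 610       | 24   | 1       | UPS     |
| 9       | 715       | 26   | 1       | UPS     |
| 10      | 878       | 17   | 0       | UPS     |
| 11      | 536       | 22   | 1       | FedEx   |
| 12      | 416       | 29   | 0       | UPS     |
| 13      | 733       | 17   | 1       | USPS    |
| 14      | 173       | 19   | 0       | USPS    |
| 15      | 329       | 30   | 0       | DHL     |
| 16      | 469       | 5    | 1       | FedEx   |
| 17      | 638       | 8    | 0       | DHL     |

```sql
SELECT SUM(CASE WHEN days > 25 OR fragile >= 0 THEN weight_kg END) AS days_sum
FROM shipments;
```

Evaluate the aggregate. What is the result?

6090

ship_id=7: ✓ → 593
ship_id=8: ✓ → 610
ship_id=9: ✓ → 715
ship_id=10: ✓ → 878
ship_id=11: ✓ → 536
ship_id=12: ✓ → 416
ship_id=13: ✓ → 733
ship_id=14: ✓ → 173
ship_id=15: ✓ → 329
ship_id=16: ✓ → 469
ship_id=17: ✓ → 638
days_sum = 593 + 610 + 715 + 878 + 536 + 416 + 733 + 173 + 329 + 469 + 638 = 6090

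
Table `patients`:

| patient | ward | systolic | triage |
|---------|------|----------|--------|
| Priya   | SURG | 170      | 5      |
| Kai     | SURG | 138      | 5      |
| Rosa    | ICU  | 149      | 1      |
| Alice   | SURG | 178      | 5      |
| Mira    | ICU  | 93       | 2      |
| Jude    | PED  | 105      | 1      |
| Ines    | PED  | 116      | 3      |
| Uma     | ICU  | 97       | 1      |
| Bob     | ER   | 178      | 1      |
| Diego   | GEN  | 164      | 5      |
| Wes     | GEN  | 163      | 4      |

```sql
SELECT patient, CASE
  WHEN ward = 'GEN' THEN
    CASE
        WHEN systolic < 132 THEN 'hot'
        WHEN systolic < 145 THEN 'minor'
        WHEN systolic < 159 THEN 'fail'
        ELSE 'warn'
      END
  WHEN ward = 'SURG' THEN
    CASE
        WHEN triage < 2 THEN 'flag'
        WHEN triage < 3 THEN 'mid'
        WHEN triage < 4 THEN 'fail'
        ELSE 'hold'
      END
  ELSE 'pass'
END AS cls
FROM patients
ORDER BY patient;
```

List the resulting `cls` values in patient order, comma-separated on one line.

hold, pass, warn, pass, pass, hold, pass, hold, pass, pass, warn

patient=Alice: ward='SURG' → inner[ELSE] → hold
patient=Bob: ward='ER' → outer ELSE → pass
patient=Diego: ward='GEN' → inner[ELSE] → warn
patient=Ines: ward='PED' → outer ELSE → pass
patient=Jude: ward='PED' → outer ELSE → pass
patient=Kai: ward='SURG' → inner[ELSE] → hold
patient=Mira: ward='ICU' → outer ELSE → pass
patient=Priya: ward='SURG' → inner[ELSE] → hold
patient=Rosa: ward='ICU' → outer ELSE → pass
patient=Uma: ward='ICU' → outer ELSE → pass
patient=Wes: ward='GEN' → inner[ELSE] → warn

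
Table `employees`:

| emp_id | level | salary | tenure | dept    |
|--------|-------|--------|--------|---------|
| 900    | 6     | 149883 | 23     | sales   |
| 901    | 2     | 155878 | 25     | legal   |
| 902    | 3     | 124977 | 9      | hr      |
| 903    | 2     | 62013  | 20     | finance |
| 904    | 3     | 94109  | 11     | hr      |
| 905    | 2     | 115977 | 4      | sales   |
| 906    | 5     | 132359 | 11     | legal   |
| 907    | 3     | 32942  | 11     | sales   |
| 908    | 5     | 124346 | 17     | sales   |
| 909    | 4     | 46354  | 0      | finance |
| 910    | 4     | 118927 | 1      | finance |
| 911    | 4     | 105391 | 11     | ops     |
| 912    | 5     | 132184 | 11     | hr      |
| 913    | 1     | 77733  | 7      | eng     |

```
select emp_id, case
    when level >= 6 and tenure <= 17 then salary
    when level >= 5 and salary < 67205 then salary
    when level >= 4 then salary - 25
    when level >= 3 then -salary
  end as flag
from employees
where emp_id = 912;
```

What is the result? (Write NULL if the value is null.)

emp_id = 912: level=5, salary=132184, tenure=11, dept=hr.
level >= 6 and tenure <= 17 → false
level >= 5 and salary < 67205 → false
level >= 4 → true → 132159

132159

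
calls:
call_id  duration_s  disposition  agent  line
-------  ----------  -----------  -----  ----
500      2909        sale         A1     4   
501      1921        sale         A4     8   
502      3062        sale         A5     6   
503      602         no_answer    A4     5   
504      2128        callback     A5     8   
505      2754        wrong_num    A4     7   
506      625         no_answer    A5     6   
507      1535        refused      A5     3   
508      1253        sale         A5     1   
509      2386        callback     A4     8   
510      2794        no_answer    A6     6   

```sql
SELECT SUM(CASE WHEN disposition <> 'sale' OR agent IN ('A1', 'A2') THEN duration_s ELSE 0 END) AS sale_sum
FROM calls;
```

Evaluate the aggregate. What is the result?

15733

call_id=500: ✓ → 2909
call_id=501: ✗
call_id=502: ✗
call_id=503: ✓ → 602
call_id=504: ✓ → 2128
call_id=505: ✓ → 2754
call_id=506: ✓ → 625
call_id=507: ✓ → 1535
call_id=508: ✗
call_id=509: ✓ → 2386
call_id=510: ✓ → 2794
sale_sum = 2909 + 602 + 2128 + 2754 + 625 + 1535 + 2386 + 2794 = 15733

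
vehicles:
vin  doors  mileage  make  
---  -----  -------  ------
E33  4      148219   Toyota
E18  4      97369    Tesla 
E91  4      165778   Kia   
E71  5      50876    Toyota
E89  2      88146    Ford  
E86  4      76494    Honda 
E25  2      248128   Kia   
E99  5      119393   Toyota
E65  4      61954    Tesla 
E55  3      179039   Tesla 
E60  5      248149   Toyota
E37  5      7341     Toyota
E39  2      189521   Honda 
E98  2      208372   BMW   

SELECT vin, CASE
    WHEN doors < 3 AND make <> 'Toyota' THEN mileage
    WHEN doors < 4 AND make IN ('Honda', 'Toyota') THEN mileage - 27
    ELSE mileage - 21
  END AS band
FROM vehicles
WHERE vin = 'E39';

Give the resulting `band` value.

vin = E39: doors=2, mileage=189521, make=Honda.
doors < 3 AND make <> 'Toyota' → true → 189521

189521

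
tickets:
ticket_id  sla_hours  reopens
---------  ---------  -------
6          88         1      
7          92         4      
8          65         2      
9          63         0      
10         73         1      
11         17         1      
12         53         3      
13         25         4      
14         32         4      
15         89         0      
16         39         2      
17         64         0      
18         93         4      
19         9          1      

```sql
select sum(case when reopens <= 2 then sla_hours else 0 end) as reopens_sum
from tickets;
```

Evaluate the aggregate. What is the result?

507

ticket_id=6: ✓ → 88
ticket_id=7: ✗
ticket_id=8: ✓ → 65
ticket_id=9: ✓ → 63
ticket_id=10: ✓ → 73
ticket_id=11: ✓ → 17
ticket_id=12: ✗
ticket_id=13: ✗
ticket_id=14: ✗
ticket_id=15: ✓ → 89
ticket_id=16: ✓ → 39
ticket_id=17: ✓ → 64
ticket_id=18: ✗
ticket_id=19: ✓ → 9
reopens_sum = 88 + 65 + 63 + 73 + 17 + 89 + 39 + 64 + 9 = 507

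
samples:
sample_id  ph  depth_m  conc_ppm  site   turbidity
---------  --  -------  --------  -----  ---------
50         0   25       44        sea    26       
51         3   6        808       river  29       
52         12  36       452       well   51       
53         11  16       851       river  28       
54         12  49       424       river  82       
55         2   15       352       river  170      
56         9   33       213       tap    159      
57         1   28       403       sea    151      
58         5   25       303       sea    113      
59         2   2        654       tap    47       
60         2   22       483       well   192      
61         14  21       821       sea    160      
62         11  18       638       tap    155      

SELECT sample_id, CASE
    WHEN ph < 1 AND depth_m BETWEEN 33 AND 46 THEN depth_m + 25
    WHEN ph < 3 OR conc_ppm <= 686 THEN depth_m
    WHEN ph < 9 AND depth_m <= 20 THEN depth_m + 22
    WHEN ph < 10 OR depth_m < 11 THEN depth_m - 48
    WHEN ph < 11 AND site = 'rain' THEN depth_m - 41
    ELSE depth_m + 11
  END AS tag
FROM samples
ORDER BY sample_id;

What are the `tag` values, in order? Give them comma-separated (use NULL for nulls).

sample_id=50: ph < 3 OR conc_ppm <= 686 → 25
sample_id=51: ph < 9 AND depth_m <= 20 → 28
sample_id=52: ph < 3 OR conc_ppm <= 686 → 36
sample_id=53: ELSE → 27
sample_id=54: ph < 3 OR conc_ppm <= 686 → 49
sample_id=55: ph < 3 OR conc_ppm <= 686 → 15
sample_id=56: ph < 3 OR conc_ppm <= 686 → 33
sample_id=57: ph < 3 OR conc_ppm <= 686 → 28
sample_id=58: ph < 3 OR conc_ppm <= 686 → 25
sample_id=59: ph < 3 OR conc_ppm <= 686 → 2
sample_id=60: ph < 3 OR conc_ppm <= 686 → 22
sample_id=61: ELSE → 32
sample_id=62: ph < 3 OR conc_ppm <= 686 → 18

25, 28, 36, 27, 49, 15, 33, 28, 25, 2, 22, 32, 18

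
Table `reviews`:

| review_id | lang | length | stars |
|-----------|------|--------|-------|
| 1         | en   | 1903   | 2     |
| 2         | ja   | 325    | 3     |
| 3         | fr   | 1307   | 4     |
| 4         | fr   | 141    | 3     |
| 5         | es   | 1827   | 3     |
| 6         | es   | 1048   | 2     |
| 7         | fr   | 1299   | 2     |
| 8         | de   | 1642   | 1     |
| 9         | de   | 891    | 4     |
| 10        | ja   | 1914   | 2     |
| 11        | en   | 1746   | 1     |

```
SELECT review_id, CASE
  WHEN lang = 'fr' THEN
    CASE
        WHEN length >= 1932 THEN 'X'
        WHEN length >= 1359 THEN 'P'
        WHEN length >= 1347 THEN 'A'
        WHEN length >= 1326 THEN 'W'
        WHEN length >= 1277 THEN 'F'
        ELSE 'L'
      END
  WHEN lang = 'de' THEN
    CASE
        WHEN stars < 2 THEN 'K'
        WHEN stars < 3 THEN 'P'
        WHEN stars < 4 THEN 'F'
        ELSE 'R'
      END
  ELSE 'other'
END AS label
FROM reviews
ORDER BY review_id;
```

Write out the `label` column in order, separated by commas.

review_id=1: lang='en' → outer ELSE → other
review_id=2: lang='ja' → outer ELSE → other
review_id=3: lang='fr' → inner[length >= 1277] → F
review_id=4: lang='fr' → inner[ELSE] → L
review_id=5: lang='es' → outer ELSE → other
review_id=6: lang='es' → outer ELSE → other
review_id=7: lang='fr' → inner[length >= 1277] → F
review_id=8: lang='de' → inner[stars < 2] → K
review_id=9: lang='de' → inner[ELSE] → R
review_id=10: lang='ja' → outer ELSE → other
review_id=11: lang='en' → outer ELSE → other

other, other, F, L, other, other, F, K, R, other, other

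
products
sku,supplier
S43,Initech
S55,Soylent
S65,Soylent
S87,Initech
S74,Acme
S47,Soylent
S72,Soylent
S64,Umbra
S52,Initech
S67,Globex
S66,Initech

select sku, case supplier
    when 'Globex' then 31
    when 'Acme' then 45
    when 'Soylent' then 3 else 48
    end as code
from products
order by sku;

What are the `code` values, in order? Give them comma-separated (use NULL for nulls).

48, 3, 48, 3, 48, 3, 48, 31, 3, 45, 48

sku=S43: ELSE → 48
sku=S47: supplier='Soylent' → 3
sku=S52: ELSE → 48
sku=S55: supplier='Soylent' → 3
sku=S64: ELSE → 48
sku=S65: supplier='Soylent' → 3
sku=S66: ELSE → 48
sku=S67: supplier='Globex' → 31
sku=S72: supplier='Soylent' → 3
sku=S74: supplier='Acme' → 45
sku=S87: ELSE → 48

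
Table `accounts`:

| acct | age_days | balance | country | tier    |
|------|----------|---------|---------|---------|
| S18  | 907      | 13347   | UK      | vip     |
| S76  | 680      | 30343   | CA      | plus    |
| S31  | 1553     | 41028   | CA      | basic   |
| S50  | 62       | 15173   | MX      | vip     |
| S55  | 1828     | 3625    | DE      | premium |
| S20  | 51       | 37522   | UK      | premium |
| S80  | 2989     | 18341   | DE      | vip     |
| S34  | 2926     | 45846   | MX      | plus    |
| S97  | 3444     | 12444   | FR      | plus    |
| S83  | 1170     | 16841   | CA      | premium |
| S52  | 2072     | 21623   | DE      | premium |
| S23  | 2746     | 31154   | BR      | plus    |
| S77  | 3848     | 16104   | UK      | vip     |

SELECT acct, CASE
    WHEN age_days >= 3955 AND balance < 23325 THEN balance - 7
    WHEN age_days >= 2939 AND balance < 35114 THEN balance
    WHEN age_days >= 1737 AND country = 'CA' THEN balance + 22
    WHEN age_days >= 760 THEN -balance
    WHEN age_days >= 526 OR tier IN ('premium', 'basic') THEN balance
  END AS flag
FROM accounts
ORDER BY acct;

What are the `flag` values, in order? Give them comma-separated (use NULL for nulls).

acct=S18: age_days >= 760 → -13347
acct=S20: age_days >= 526 OR tier IN ('premium', 'basic') → 37522
acct=S23: age_days >= 760 → -31154
acct=S31: age_days >= 760 → -41028
acct=S34: age_days >= 760 → -45846
acct=S50: (no match → NULL) → NULL
acct=S52: age_days >= 760 → -21623
acct=S55: age_days >= 760 → -3625
acct=S76: age_days >= 526 OR tier IN ('premium', 'basic') → 30343
acct=S77: age_days >= 2939 AND balance < 35114 → 16104
acct=S80: age_days >= 2939 AND balance < 35114 → 18341
acct=S83: age_days >= 760 → -16841
acct=S97: age_days >= 2939 AND balance < 35114 → 12444

-13347, 37522, -31154, -41028, -45846, NULL, -21623, -3625, 30343, 16104, 18341, -16841, 12444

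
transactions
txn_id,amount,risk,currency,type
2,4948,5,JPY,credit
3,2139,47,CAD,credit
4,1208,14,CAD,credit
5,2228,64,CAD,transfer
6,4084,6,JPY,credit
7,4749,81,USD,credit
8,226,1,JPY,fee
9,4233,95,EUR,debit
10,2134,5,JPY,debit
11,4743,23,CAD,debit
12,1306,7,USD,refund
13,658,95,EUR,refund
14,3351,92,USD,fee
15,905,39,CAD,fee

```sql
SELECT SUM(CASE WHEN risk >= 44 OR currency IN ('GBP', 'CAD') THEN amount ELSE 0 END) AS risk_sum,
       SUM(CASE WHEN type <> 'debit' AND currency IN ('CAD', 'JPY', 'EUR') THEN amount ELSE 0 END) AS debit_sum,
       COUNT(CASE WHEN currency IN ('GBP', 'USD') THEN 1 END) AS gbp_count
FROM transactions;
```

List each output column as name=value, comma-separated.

[risk_sum: risk >= 44 OR currency IN ('GBP', 'CAD')]
txn_id=2: ✗
txn_id=3: ✓ → 2139
txn_id=4: ✓ → 1208
txn_id=5: ✓ → 2228
txn_id=6: ✗
txn_id=7: ✓ → 4749
txn_id=8: ✗
txn_id=9: ✓ → 4233
txn_id=10: ✗
txn_id=11: ✓ → 4743
txn_id=12: ✗
txn_id=13: ✓ → 658
txn_id=14: ✓ → 3351
txn_id=15: ✓ → 905
risk_sum = 2139 + 1208 + 2228 + 4749 + 4233 + 4743 + 658 + 3351 + 905 = 24214
—
[debit_sum: type <> 'debit' AND currency IN ('CAD', 'JPY', 'EUR')]
txn_id=2: ✓ → 4948
txn_id=3: ✓ → 2139
txn_id=4: ✓ → 1208
txn_id=5: ✓ → 2228
txn_id=6: ✓ → 4084
txn_id=7: ✗
txn_id=8: ✓ → 226
txn_id=9: ✗
txn_id=10: ✗
txn_id=11: ✗
txn_id=12: ✗
txn_id=13: ✓ → 658
txn_id=14: ✗
txn_id=15: ✓ → 905
debit_sum = 4948 + 2139 + 1208 + 2228 + 4084 + 226 + 658 + 905 = 16396
—
[gbp_count: currency IN ('GBP', 'USD')]
txn_id=2: ✗
txn_id=3: ✗
txn_id=4: ✗
txn_id=5: ✗
txn_id=6: ✗
txn_id=7: ✓ → 1
txn_id=8: ✗
txn_id=9: ✗
txn_id=10: ✗
txn_id=11: ✗
txn_id=12: ✓ → 1
txn_id=13: ✗
txn_id=14: ✓ → 1
txn_id=15: ✗
gbp_count = COUNT(1, 1, 1) = 3

risk_sum=24214, debit_sum=16396, gbp_count=3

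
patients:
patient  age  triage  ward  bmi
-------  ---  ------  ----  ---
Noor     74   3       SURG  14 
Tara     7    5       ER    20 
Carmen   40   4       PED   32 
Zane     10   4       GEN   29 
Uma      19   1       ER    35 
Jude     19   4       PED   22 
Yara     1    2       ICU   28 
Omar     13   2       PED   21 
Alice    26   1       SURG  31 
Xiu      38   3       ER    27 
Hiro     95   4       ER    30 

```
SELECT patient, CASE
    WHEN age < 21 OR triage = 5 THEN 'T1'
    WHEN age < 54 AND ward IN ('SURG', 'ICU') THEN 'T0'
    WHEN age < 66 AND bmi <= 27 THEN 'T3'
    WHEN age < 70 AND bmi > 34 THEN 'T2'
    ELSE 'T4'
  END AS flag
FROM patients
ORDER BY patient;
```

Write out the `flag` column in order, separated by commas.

patient=Alice: age < 54 AND ward IN ('SURG', 'ICU') → T0
patient=Carmen: ELSE → T4
patient=Hiro: ELSE → T4
patient=Jude: age < 21 OR triage = 5 → T1
patient=Noor: ELSE → T4
patient=Omar: age < 21 OR triage = 5 → T1
patient=Tara: age < 21 OR triage = 5 → T1
patient=Uma: age < 21 OR triage = 5 → T1
patient=Xiu: age < 66 AND bmi <= 27 → T3
patient=Yara: age < 21 OR triage = 5 → T1
patient=Zane: age < 21 OR triage = 5 → T1

T0, T4, T4, T1, T4, T1, T1, T1, T3, T1, T1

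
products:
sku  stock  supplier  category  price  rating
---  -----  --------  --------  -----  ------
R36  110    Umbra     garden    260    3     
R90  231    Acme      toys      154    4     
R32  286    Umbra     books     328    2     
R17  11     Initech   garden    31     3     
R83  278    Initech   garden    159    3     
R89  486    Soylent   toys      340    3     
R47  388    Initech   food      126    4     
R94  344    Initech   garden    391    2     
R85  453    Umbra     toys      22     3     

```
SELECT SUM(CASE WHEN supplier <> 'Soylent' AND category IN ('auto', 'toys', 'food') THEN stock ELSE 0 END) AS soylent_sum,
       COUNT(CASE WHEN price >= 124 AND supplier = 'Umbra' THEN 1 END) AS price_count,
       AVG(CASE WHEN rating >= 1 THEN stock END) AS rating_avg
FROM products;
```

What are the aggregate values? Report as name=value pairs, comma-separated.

soylent_sum=1072, price_count=2, rating_avg=287.4444444444

[soylent_sum: supplier <> 'Soylent' AND category IN ('auto', 'toys', 'food')]
sku=R36: ✗
sku=R90: ✓ → 231
sku=R32: ✗
sku=R17: ✗
sku=R83: ✗
sku=R89: ✗
sku=R47: ✓ → 388
sku=R94: ✗
sku=R85: ✓ → 453
soylent_sum = 231 + 388 + 453 = 1072
—
[price_count: price >= 124 AND supplier = 'Umbra']
sku=R36: ✓ → 1
sku=R90: ✗
sku=R32: ✓ → 1
sku=R17: ✗
sku=R83: ✗
sku=R89: ✗
sku=R47: ✗
sku=R94: ✗
sku=R85: ✗
price_count = COUNT(1, 1) = 2
—
[rating_avg: rating >= 1]
sku=R36: ✓ → 110
sku=R90: ✓ → 231
sku=R32: ✓ → 286
sku=R17: ✓ → 11
sku=R83: ✓ → 278
sku=R89: ✓ → 486
sku=R47: ✓ → 388
sku=R94: ✓ → 344
sku=R85: ✓ → 453
rating_avg = (110 + 231 + 286 + 11 + 278 + 486 + 388 + 344 + 453) / 9 = 287.4444444444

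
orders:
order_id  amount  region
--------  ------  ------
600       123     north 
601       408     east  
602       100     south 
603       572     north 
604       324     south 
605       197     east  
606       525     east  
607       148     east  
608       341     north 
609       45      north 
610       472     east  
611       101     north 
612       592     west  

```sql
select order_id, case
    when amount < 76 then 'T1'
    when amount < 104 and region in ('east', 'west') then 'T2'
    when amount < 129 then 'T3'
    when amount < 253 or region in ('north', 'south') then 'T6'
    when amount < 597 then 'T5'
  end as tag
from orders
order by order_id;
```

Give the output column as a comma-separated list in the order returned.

T3, T5, T3, T6, T6, T6, T5, T6, T6, T1, T5, T3, T5

order_id=600: amount < 129 → T3
order_id=601: amount < 597 → T5
order_id=602: amount < 129 → T3
order_id=603: amount < 253 or region in ('north', 'south') → T6
order_id=604: amount < 253 or region in ('north', 'south') → T6
order_id=605: amount < 253 or region in ('north', 'south') → T6
order_id=606: amount < 597 → T5
order_id=607: amount < 253 or region in ('north', 'south') → T6
order_id=608: amount < 253 or region in ('north', 'south') → T6
order_id=609: amount < 76 → T1
order_id=610: amount < 597 → T5
order_id=611: amount < 129 → T3
order_id=612: amount < 597 → T5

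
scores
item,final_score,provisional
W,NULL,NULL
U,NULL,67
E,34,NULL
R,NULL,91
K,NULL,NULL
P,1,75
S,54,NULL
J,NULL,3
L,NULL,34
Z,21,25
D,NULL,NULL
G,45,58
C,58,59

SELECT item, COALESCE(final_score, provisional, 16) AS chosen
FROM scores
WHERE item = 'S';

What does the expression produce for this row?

item = S: final_score=54, provisional=NULL.
final_score=54 → 54

54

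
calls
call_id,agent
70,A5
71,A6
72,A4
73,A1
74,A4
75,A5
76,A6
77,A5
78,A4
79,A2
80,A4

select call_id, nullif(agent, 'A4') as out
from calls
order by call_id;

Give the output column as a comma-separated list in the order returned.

A5, A6, NULL, A1, NULL, A5, A6, A5, NULL, A2, NULL

call_id=70: agent=A5 vs A4: differ → A5
call_id=71: agent=A6 vs A4: differ → A6
call_id=72: agent=A4 vs A4: equal → NULL
call_id=73: agent=A1 vs A4: differ → A1
call_id=74: agent=A4 vs A4: equal → NULL
call_id=75: agent=A5 vs A4: differ → A5
call_id=76: agent=A6 vs A4: differ → A6
call_id=77: agent=A5 vs A4: differ → A5
call_id=78: agent=A4 vs A4: equal → NULL
call_id=79: agent=A2 vs A4: differ → A2
call_id=80: agent=A4 vs A4: equal → NULL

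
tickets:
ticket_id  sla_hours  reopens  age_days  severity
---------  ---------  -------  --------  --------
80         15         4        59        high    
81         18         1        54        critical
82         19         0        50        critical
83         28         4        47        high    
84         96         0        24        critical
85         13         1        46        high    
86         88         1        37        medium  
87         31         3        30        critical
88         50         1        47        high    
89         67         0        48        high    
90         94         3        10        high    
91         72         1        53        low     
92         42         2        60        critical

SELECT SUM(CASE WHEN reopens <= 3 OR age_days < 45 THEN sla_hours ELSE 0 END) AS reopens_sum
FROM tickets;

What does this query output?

ticket_id=80: ✗
ticket_id=81: ✓ → 18
ticket_id=82: ✓ → 19
ticket_id=83: ✗
ticket_id=84: ✓ → 96
ticket_id=85: ✓ → 13
ticket_id=86: ✓ → 88
ticket_id=87: ✓ → 31
ticket_id=88: ✓ → 50
ticket_id=89: ✓ → 67
ticket_id=90: ✓ → 94
ticket_id=91: ✓ → 72
ticket_id=92: ✓ → 42
reopens_sum = 18 + 19 + 96 + 13 + 88 + 31 + 50 + 67 + 94 + 72 + 42 = 590

590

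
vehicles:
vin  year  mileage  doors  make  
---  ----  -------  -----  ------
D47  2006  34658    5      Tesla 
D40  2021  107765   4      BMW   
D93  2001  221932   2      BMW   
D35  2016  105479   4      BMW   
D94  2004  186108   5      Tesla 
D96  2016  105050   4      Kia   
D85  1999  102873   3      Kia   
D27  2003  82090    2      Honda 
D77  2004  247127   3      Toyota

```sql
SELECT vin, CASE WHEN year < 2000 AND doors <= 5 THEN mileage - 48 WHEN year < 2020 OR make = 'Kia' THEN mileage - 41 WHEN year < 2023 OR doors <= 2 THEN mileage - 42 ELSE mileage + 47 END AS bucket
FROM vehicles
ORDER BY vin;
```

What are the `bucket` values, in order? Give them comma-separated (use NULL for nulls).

vin=D27: year < 2020 OR make = 'Kia' → 82049
vin=D35: year < 2020 OR make = 'Kia' → 105438
vin=D40: year < 2023 OR doors <= 2 → 107723
vin=D47: year < 2020 OR make = 'Kia' → 34617
vin=D77: year < 2020 OR make = 'Kia' → 247086
vin=D85: year < 2000 AND doors <= 5 → 102825
vin=D93: year < 2020 OR make = 'Kia' → 221891
vin=D94: year < 2020 OR make = 'Kia' → 186067
vin=D96: year < 2020 OR make = 'Kia' → 105009

82049, 105438, 107723, 34617, 247086, 102825, 221891, 186067, 105009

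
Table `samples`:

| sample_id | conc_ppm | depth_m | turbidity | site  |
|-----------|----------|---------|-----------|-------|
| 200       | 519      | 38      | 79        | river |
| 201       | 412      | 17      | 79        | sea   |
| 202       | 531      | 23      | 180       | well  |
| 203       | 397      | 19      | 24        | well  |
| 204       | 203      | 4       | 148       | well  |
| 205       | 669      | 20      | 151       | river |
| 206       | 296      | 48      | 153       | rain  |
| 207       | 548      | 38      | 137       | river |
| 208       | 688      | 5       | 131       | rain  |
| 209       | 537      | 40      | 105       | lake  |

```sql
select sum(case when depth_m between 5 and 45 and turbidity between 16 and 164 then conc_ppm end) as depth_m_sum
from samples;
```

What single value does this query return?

3770

sample_id=200: ✓ → 519
sample_id=201: ✓ → 412
sample_id=202: ✗
sample_id=203: ✓ → 397
sample_id=204: ✗
sample_id=205: ✓ → 669
sample_id=206: ✗
sample_id=207: ✓ → 548
sample_id=208: ✓ → 688
sample_id=209: ✓ → 537
depth_m_sum = 519 + 412 + 397 + 669 + 548 + 688 + 537 = 3770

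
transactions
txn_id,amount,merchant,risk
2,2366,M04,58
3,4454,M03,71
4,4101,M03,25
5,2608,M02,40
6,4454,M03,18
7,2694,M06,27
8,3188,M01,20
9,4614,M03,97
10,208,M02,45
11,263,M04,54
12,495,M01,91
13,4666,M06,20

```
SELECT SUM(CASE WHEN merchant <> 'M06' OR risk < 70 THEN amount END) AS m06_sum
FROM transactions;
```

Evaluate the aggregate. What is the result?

txn_id=2: ✓ → 2366
txn_id=3: ✓ → 4454
txn_id=4: ✓ → 4101
txn_id=5: ✓ → 2608
txn_id=6: ✓ → 4454
txn_id=7: ✓ → 2694
txn_id=8: ✓ → 3188
txn_id=9: ✓ → 4614
txn_id=10: ✓ → 208
txn_id=11: ✓ → 263
txn_id=12: ✓ → 495
txn_id=13: ✓ → 4666
m06_sum = 2366 + 4454 + 4101 + 2608 + 4454 + 2694 + 3188 + 4614 + 208 + 263 + 495 + 4666 = 34111

34111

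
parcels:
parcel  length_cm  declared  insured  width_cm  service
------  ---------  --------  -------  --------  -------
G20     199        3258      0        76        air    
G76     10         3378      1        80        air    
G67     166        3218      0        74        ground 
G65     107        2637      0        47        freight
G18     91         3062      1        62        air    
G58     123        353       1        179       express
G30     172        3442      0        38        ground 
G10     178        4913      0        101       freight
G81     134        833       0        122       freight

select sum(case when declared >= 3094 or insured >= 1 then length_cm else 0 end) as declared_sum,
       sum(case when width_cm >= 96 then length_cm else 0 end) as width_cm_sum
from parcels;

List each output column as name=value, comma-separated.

[declared_sum: declared >= 3094 or insured >= 1]
parcel=G20: ✓ → 199
parcel=G76: ✓ → 10
parcel=G67: ✓ → 166
parcel=G65: ✗
parcel=G18: ✓ → 91
parcel=G58: ✓ → 123
parcel=G30: ✓ → 172
parcel=G10: ✓ → 178
parcel=G81: ✗
declared_sum = 199 + 10 + 166 + 91 + 123 + 172 + 178 = 939
—
[width_cm_sum: width_cm >= 96]
parcel=G20: ✗
parcel=G76: ✗
parcel=G67: ✗
parcel=G65: ✗
parcel=G18: ✗
parcel=G58: ✓ → 123
parcel=G30: ✗
parcel=G10: ✓ → 178
parcel=G81: ✓ → 134
width_cm_sum = 123 + 178 + 134 = 435

declared_sum=939, width_cm_sum=435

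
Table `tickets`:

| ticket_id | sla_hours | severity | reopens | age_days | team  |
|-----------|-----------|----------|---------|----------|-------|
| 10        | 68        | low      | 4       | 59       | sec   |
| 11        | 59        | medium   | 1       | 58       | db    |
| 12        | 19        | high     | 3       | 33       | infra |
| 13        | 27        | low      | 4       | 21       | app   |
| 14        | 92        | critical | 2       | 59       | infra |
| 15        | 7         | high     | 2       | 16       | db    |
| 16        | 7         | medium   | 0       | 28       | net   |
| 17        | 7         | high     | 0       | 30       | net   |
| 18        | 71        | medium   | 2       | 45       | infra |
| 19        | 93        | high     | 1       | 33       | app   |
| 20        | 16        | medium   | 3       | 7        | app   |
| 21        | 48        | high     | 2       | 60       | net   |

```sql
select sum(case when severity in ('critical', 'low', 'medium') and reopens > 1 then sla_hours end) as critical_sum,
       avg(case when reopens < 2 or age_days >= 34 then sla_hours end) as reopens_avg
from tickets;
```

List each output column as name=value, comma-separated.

[critical_sum: severity in ('critical', 'low', 'medium') and reopens > 1]
ticket_id=10: ✓ → 68
ticket_id=11: ✗
ticket_id=12: ✗
ticket_id=13: ✓ → 27
ticket_id=14: ✓ → 92
ticket_id=15: ✗
ticket_id=16: ✗
ticket_id=17: ✗
ticket_id=18: ✓ → 71
ticket_id=19: ✗
ticket_id=20: ✓ → 16
ticket_id=21: ✗
critical_sum = 68 + 27 + 92 + 71 + 16 = 274
—
[reopens_avg: reopens < 2 or age_days >= 34]
ticket_id=10: ✓ → 68
ticket_id=11: ✓ → 59
ticket_id=12: ✗
ticket_id=13: ✗
ticket_id=14: ✓ → 92
ticket_id=15: ✗
ticket_id=16: ✓ → 7
ticket_id=17: ✓ → 7
ticket_id=18: ✓ → 71
ticket_id=19: ✓ → 93
ticket_id=20: ✗
ticket_id=21: ✓ → 48
reopens_avg = (68 + 59 + 92 + 7 + 7 + 71 + 93 + 48) / 8 = 55.625

critical_sum=274, reopens_avg=55.625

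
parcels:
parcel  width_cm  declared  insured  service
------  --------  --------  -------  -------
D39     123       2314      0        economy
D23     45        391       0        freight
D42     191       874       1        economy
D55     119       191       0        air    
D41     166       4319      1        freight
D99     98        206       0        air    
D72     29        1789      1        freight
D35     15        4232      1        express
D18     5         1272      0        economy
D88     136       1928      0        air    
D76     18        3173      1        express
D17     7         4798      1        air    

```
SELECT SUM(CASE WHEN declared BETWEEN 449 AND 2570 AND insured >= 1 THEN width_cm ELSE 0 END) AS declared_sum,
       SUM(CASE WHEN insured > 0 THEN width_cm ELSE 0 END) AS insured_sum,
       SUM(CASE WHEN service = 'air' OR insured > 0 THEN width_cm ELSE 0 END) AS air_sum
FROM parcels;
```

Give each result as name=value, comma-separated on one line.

[declared_sum: declared BETWEEN 449 AND 2570 AND insured >= 1]
parcel=D39: ✗
parcel=D23: ✗
parcel=D42: ✓ → 191
parcel=D55: ✗
parcel=D41: ✗
parcel=D99: ✗
parcel=D72: ✓ → 29
parcel=D35: ✗
parcel=D18: ✗
parcel=D88: ✗
parcel=D76: ✗
parcel=D17: ✗
declared_sum = 191 + 29 = 220
—
[insured_sum: insured > 0]
parcel=D39: ✗
parcel=D23: ✗
parcel=D42: ✓ → 191
parcel=D55: ✗
parcel=D41: ✓ → 166
parcel=D99: ✗
parcel=D72: ✓ → 29
parcel=D35: ✓ → 15
parcel=D18: ✗
parcel=D88: ✗
parcel=D76: ✓ → 18
parcel=D17: ✓ → 7
insured_sum = 191 + 166 + 29 + 15 + 18 + 7 = 426
—
[air_sum: service = 'air' OR insured > 0]
parcel=D39: ✗
parcel=D23: ✗
parcel=D42: ✓ → 191
parcel=D55: ✓ → 119
parcel=D41: ✓ → 166
parcel=D99: ✓ → 98
parcel=D72: ✓ → 29
parcel=D35: ✓ → 15
parcel=D18: ✗
parcel=D88: ✓ → 136
parcel=D76: ✓ → 18
parcel=D17: ✓ → 7
air_sum = 191 + 119 + 166 + 98 + 29 + 15 + 136 + 18 + 7 = 779

declared_sum=220, insured_sum=426, air_sum=779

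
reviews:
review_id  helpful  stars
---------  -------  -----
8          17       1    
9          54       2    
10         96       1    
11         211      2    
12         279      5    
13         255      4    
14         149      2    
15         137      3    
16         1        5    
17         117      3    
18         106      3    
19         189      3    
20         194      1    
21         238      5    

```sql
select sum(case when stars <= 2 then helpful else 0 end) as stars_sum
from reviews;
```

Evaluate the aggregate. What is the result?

721

review_id=8: ✓ → 17
review_id=9: ✓ → 54
review_id=10: ✓ → 96
review_id=11: ✓ → 211
review_id=12: ✗
review_id=13: ✗
review_id=14: ✓ → 149
review_id=15: ✗
review_id=16: ✗
review_id=17: ✗
review_id=18: ✗
review_id=19: ✗
review_id=20: ✓ → 194
review_id=21: ✗
stars_sum = 17 + 54 + 96 + 211 + 149 + 194 = 721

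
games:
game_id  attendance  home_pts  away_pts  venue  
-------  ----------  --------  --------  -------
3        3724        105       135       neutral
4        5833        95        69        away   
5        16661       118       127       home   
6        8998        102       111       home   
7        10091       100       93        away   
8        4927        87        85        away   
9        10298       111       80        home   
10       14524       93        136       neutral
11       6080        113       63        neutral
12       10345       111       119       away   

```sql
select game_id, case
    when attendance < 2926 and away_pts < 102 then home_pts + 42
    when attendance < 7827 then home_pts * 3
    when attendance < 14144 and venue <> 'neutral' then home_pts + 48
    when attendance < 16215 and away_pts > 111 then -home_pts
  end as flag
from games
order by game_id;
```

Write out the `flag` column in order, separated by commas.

game_id=3: attendance < 7827 → 315
game_id=4: attendance < 7827 → 285
game_id=5: (no match → NULL) → NULL
game_id=6: attendance < 14144 and venue <> 'neutral' → 150
game_id=7: attendance < 14144 and venue <> 'neutral' → 148
game_id=8: attendance < 7827 → 261
game_id=9: attendance < 14144 and venue <> 'neutral' → 159
game_id=10: attendance < 16215 and away_pts > 111 → -93
game_id=11: attendance < 7827 → 339
game_id=12: attendance < 14144 and venue <> 'neutral' → 159

315, 285, NULL, 150, 148, 261, 159, -93, 339, 159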